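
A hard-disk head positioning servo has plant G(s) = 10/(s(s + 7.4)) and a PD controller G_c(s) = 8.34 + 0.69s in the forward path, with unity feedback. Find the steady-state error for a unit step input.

The open loop G_c(s)G(s) has a pole at the origin (type 1), so the static position error constant is infinite and e_ss = 1/(1+∞) = 0.

0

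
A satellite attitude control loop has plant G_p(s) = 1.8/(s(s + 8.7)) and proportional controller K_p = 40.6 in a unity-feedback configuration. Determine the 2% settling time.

Closed-loop characteristic equation: s² + 8.7s + 73.08 = 0, so ω_n = 8.549 rad/s and ζ = 8.7/(2·8.549) = 0.5089.
2% settling time T_s ≈ 4/(ζω_n) = 4/4.35 = 0.92 s.

T_s ≈ 0.92 s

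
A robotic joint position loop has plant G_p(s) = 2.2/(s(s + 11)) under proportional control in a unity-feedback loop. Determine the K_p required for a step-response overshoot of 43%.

K_p = 204

From %OS = 100·exp(−πζ/√(1−ζ²)) = 43%, ζ = −ln(0.43)/√(π²+ln²(0.43)) = 0.2594.
Characteristic equation s² + 11s + 2.2K_p = 0 gives ζ = 11/(2√(2.2K_p)).
Setting ζ = 0.2594: √(2.2K_p) = 11/(2·0.2594) = 21.2, so K_p = 449.4/2.2 = 204.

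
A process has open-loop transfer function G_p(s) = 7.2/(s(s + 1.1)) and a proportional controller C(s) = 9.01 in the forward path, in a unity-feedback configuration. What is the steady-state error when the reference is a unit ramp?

0.017

The loop has one pole at the origin (type 1). Velocity error constant K_v = lim_{s→0} s·C(s)G_p(s) = 9.01·7.2/1.1 = 58.97.
Steady-state error to a unit ramp: e_ss = 1/K_v = 0.017.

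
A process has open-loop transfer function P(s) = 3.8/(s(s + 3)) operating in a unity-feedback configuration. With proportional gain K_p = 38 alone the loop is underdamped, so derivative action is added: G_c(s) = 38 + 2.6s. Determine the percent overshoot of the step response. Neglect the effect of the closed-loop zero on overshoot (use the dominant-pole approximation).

Forward path: (38 + 2.6s)·3.8/(s(s+3)). The closed-loop characteristic equation is s² + (3 + 3.8·2.6)s + 3.8·38 = 0.
That is s² + 12.88s + 144.4 = 0, so ω_n = 12.02 rad/s and ζ = 12.88/(2·12.02) = 0.5359.
%OS = 100·exp(−πζ/√(1−ζ²)) = 13.6%.

13.6%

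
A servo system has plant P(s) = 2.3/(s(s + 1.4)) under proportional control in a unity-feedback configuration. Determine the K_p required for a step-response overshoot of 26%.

K_p = 1.37

From %OS = 100·exp(−πζ/√(1−ζ²)) = 26%, ζ = −ln(0.26)/√(π²+ln²(0.26)) = 0.3941.
Characteristic equation s² + 1.4s + 2.3K_p = 0 gives ζ = 1.4/(2√(2.3K_p)).
Setting ζ = 0.3941: √(2.3K_p) = 1.4/(2·0.3941) = 1.776, so K_p = 3.155/2.3 = 1.37.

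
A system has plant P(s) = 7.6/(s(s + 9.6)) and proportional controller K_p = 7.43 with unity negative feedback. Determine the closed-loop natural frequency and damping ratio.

ω_n = 7.51 rad/s, ζ = 0.639

The closed-loop denominator is s(s+9.6) + 7.43·7.6 = s² + 9.6s + 56.47.
Matching s² + 2ζω_n s + ω_n²: ω_n = √56.47 = 7.515 rad/s and 2ζω_n = 9.6, so ζ = 9.6/(2·7.515) = 0.639.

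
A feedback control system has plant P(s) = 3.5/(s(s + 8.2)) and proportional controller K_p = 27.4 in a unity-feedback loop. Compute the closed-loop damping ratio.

1 + K_p·P(s) = 0 gives s² + 8.2s + 95.9 = 0.
Matching s² + 2ζω_n s + ω_n²: ω_n = √95.9 = 9.793 rad/s and 2ζω_n = 8.2, so ζ = 8.2/(2·9.793) = 0.419.

ζ = 0.419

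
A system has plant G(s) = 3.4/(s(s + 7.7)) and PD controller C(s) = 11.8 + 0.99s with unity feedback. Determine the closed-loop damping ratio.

Forward path: (11.8 + 0.99s)·3.4/(s(s+7.7)). The closed-loop characteristic equation is s² + (7.7 + 3.4·0.99)s + 3.4·11.8 = 0.
That is s² + 11.07s + 40.12 = 0, so ω_n = 6.334 rad/s and ζ = 11.07/(2·6.334) = 0.8735.

ζ = 0.874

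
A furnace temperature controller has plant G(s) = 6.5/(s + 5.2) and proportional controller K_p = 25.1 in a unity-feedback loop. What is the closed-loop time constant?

Closed-loop transfer function: T(s) = K_p·G(s)/(1 + K_p·G(s)) = 163.2/(s + 5.2 + 163.2) = 163.2/(s + 168.3).
Time constant τ = 1/168.3 = 0.00594 s.

τ = 0.00594 s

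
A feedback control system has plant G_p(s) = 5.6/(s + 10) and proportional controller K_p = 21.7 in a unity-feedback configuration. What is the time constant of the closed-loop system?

Closed-loop transfer function: T(s) = K_p·G_p(s)/(1 + K_p·G_p(s)) = 121.5/(s + 10 + 121.5) = 121.5/(s + 131.5).
Time constant τ = 1/131.5 = 0.0076 s.

τ = 0.0076 s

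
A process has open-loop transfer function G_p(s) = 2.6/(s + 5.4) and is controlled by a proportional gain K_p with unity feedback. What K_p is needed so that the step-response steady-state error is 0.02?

For a type-0 loop with proportional control, e_ss = 1/(1 + K_p·G_p(0)).
G_p(0) = 0.4815. Require 1/(1 + K_p·0.4815) = 0.02, so 1 + 0.4815·K_p = 50.
K_p = (50 − 1)/0.4815 = 102.

K_p = 102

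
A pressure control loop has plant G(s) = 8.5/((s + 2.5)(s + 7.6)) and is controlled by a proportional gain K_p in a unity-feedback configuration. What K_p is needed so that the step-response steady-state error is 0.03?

K_p = 72.3

Steady-state error for a unit step on this type-0 loop is 1/(1 + K_p·G(0)).
G(0) = 0.4474. Require 1/(1 + K_p·0.4474) = 0.03, so 1 + 0.4474·K_p = 33.33.
K_p = (33.33 − 1)/0.4474 = 72.3.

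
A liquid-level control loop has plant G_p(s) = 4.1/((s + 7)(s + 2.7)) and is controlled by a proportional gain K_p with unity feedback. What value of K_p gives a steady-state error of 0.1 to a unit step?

K_p = 41.5

The loop is type 0, so e_ss(step) = 1/(1 + K_pos) with K_pos = K_p·G_p(0).
G_p(0) = 0.2169. Require 1/(1 + K_p·0.2169) = 0.1, so 1 + 0.2169·K_p = 10.
K_p = (10 − 1)/0.2169 = 41.5.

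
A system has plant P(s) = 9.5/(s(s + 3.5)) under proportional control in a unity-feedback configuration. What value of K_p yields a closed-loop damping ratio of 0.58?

K_p = 0.958

Closed-loop characteristic equation: s² + 3.5s + K_p·9.5 = 0.
So ω_n = √(9.5K_p) and 2ζω_n = 3.5, giving ζ = 3.5/(2√(9.5K_p)).
Setting ζ = 0.58: √(9.5K_p) = 3.5/(2·0.58) = 3.017, so K_p = 9.104/9.5 = 0.958.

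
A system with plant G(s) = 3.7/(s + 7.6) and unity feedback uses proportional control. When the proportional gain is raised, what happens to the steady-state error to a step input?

decrease

e_ss = 1/(1 + K_p·G(0)); a larger K_p raises the denominator, so e_ss decreases.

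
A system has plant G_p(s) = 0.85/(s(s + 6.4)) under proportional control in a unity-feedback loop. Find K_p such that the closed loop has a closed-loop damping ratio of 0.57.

K_p = 37.1

Closed-loop characteristic equation: s² + 6.4s + K_p·0.85 = 0.
So ω_n = √(0.85K_p) and 2ζω_n = 6.4, giving ζ = 6.4/(2√(0.85K_p)).
Setting ζ = 0.57: √(0.85K_p) = 6.4/(2·0.57) = 5.614, so K_p = 31.52/0.85 = 37.1.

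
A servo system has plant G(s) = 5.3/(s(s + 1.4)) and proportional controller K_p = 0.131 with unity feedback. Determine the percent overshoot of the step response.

0.771%

Closed-loop characteristic equation: s² + 1.4s + 0.6943 = 0, so ω_n = 0.8332 rad/s and ζ = 1.4/(2·0.8332) = 0.8401.
%OS = 100·exp(−πζ/√(1−ζ²)) = 100·exp(−π·0.8401/√0.2943) = 0.771%.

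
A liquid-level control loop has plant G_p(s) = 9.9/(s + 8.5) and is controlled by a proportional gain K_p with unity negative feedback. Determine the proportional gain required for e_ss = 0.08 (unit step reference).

K_p = 9.87

Steady-state error for a unit step on this type-0 loop is 1/(1 + K_p·G_p(0)).
G_p(0) = 1.165. Require 1/(1 + K_p·1.165) = 0.08, so 1 + 1.165·K_p = 12.5.
K_p = (12.5 − 1)/1.165 = 9.87.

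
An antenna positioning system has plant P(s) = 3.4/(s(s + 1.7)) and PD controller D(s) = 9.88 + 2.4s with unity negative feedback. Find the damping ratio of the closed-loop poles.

Forward path: (9.88 + 2.4s)·3.4/(s(s+1.7)). The closed-loop characteristic equation is s² + (1.7 + 3.4·2.4)s + 3.4·9.88 = 0.
That is s² + 9.86s + 33.59 = 0, so ω_n = 5.796 rad/s and ζ = 9.86/(2·5.796) = 0.8506.

ζ = 0.851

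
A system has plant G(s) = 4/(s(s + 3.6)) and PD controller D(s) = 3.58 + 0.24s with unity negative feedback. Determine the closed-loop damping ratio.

Forward path: (3.58 + 0.24s)·4/(s(s+3.6)). The closed-loop characteristic equation is s² + (3.6 + 4·0.24)s + 4·3.58 = 0.
That is s² + 4.56s + 14.32 = 0, so ω_n = 3.784 rad/s and ζ = 4.56/(2·3.784) = 0.6025.

ζ = 0.603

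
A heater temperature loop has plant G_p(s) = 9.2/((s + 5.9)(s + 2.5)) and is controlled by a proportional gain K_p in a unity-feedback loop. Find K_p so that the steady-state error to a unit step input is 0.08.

Steady-state error for a unit step on this type-0 loop is 1/(1 + K_p·G_p(0)).
G_p(0) = 0.6237. Require 1/(1 + K_p·0.6237) = 0.08, so 1 + 0.6237·K_p = 12.5.
K_p = (12.5 − 1)/0.6237 = 18.4.

K_p = 18.4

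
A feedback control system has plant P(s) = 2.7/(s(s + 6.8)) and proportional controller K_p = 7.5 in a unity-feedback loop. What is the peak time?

From 1 + K_pP(s) = 0: s² + 6.8s + 20.25 = 0 ⇒ ω_n = 4.5, ζ = 0.7556.
Damped frequency ω_d = ω_n√(1−ζ²) = 2.948 rad/s, so peak time T_p = π/ω_d = 1.07 s.

T_p = 1.07 s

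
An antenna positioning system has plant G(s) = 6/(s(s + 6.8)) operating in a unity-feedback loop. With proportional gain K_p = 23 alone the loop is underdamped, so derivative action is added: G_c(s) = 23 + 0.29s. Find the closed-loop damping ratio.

ζ = 0.363

Forward path: (23 + 0.29s)·6/(s(s+6.8)). The closed-loop characteristic equation is s² + (6.8 + 6·0.29)s + 6·23 = 0.
That is s² + 8.54s + 138 = 0, so ω_n = 11.75 rad/s and ζ = 8.54/(2·11.75) = 0.3635.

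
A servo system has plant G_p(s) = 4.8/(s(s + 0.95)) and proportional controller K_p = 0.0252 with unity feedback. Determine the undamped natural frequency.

1 + K_p·G_p(s) = 0 gives s² + 0.95s + 0.121 = 0.
So ω_n² = 0.121 ⇒ ω_n = 0.3478 rad/s, and ζ = 0.95/(2ω_n) = 1.37.

ω_n = 0.348 rad/s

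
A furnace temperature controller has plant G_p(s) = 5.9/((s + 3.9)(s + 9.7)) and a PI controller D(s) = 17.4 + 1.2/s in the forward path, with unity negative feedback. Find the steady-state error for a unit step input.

The open loop D(s)G_p(s) has a pole at the origin (type 1), so the static position error constant is infinite and e_ss = 1/(1+∞) = 0.

0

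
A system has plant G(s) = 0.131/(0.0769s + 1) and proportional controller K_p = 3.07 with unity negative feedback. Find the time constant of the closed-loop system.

Closed loop: T(s) = K_p·G/(1+K_p·G) = 0.4022/(0.0769s + 1 + 0.4022), with pole at s = −(1 + 0.4022)/0.0769 = −18.23.
Closed-loop time constant τ = 1/18.23 = 0.0548 s.

τ = 0.0548 s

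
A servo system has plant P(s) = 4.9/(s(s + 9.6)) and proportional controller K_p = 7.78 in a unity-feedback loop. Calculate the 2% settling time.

From 1 + K_pP(s) = 0: s² + 9.6s + 38.12 = 0 ⇒ ω_n = 6.174, ζ = 0.7774.
2% settling time T_s ≈ 4/(ζω_n) = 4/4.8 = 0.833 s.

T_s ≈ 0.833 s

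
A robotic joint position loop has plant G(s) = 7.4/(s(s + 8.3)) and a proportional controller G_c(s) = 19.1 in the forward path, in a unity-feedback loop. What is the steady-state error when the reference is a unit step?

The open loop G_c(s)G(s) has a pole at the origin (type 1), so the static position error constant is infinite and e_ss = 1/(1+∞) = 0.

0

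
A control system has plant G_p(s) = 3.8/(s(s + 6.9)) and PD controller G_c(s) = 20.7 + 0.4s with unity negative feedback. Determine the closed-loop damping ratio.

Forward path: (20.7 + 0.4s)·3.8/(s(s+6.9)). The closed-loop characteristic equation is s² + (6.9 + 3.8·0.4)s + 3.8·20.7 = 0.
That is s² + 8.42s + 78.66 = 0, so ω_n = 8.869 rad/s and ζ = 8.42/(2·8.869) = 0.4747.

ζ = 0.475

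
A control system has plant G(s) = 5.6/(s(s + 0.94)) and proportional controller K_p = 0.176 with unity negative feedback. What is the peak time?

Closed-loop characteristic equation: s² + 0.94s + 0.9856 = 0, so ω_n = 0.9928 rad/s and ζ = 0.94/(2·0.9928) = 0.4734.
Damped frequency ω_d = ω_n√(1−ζ²) = 0.8745 rad/s, so peak time T_p = π/ω_d = 3.59 s.

T_p = 3.59 s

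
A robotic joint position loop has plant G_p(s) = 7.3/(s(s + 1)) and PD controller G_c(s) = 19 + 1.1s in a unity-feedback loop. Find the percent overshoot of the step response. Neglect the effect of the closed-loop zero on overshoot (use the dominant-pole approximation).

27.1%

Forward path: (19 + 1.1s)·7.3/(s(s+1)). The closed-loop characteristic equation is s² + (1 + 7.3·1.1)s + 7.3·19 = 0.
That is s² + 9.03s + 138.7 = 0, so ω_n = 11.78 rad/s and ζ = 9.03/(2·11.78) = 0.3834.
%OS = 100·exp(−πζ/√(1−ζ²)) = 27.1%.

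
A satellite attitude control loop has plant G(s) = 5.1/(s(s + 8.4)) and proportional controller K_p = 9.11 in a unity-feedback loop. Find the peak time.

From 1 + K_pG(s) = 0: s² + 8.4s + 46.46 = 0 ⇒ ω_n = 6.816, ζ = 0.6162.
Damped frequency ω_d = ω_n√(1−ζ²) = 5.369 rad/s, so peak time T_p = π/ω_d = 0.585 s.

T_p = 0.585 s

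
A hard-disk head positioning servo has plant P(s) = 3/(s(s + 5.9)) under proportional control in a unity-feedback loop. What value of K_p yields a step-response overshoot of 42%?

From %OS = 100·exp(−πζ/√(1−ζ²)) = 42%, ζ = −ln(0.42)/√(π²+ln²(0.42)) = 0.2662.
Characteristic equation s² + 5.9s + 3K_p = 0 gives ζ = 5.9/(2√(3K_p)).
Setting ζ = 0.2662: √(3K_p) = 5.9/(2·0.2662) = 11.08, so K_p = 122.8/3 = 40.9.

K_p = 40.9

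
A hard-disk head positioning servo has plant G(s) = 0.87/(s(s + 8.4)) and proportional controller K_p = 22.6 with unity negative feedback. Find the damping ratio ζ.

1 + K_p·G(s) = 0 gives s² + 8.4s + 19.66 = 0.
So ω_n² = 19.66 ⇒ ω_n = 4.434 rad/s, and ζ = 8.4/(2ω_n) = 0.947.

ζ = 0.947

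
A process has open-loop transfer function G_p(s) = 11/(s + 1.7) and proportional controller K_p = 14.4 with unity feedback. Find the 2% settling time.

Closed-loop transfer function: T(s) = K_p·G_p(s)/(1 + K_p·G_p(s)) = 158.4/(s + 1.7 + 158.4) = 158.4/(s + 160.1).
Time constant τ = 1/160.1 = 0.006246 s, so the 2% settling time is about 4τ = 0.025 s.

T_s ≈ 0.025 s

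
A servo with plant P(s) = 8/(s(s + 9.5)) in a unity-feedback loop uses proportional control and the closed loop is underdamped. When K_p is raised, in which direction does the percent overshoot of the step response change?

increase

ζ = 9.5/(2√(8K_p)) decreases as K_p grows; lower damping means more overshoot.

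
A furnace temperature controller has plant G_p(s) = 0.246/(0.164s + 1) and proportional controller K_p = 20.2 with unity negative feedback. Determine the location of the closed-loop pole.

s = -36.4

Closed loop: T(s) = K_p·G_p/(1+K_p·G_p) = 4.969/(0.164s + 1 + 4.969), with pole at s = −(1 + 4.969)/0.164 = −36.4.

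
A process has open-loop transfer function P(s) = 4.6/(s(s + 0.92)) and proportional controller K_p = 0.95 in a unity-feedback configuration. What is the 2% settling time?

The closed-loop denominator s² + 0.92s + 4.37 gives ω_n = √4.37 = 2.09 and ζ = 0.92/(2ω_n) = 0.22.
2% settling time T_s ≈ 4/(ζω_n) = 4/0.46 = 8.7 s.

T_s ≈ 8.7 s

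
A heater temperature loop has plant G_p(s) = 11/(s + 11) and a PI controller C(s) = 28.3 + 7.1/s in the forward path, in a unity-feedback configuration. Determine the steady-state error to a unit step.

0

The open loop C(s)G_p(s) has a pole at the origin (type 1), so the static position error constant is infinite and e_ss = 1/(1+∞) = 0.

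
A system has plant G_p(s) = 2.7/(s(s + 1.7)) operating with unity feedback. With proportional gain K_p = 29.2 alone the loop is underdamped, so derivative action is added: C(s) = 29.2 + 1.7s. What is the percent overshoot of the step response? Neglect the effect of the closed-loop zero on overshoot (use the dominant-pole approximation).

30.4%

Forward path: (29.2 + 1.7s)·2.7/(s(s+1.7)). The closed-loop characteristic equation is s² + (1.7 + 2.7·1.7)s + 2.7·29.2 = 0.
That is s² + 6.29s + 78.84 = 0, so ω_n = 8.879 rad/s and ζ = 6.29/(2·8.879) = 0.3542.
%OS = 100·exp(−πζ/√(1−ζ²)) = 30.4%.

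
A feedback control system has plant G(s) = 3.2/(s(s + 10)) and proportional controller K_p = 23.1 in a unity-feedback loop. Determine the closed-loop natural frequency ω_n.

ω_n = 8.6 rad/s

The closed-loop denominator is s(s+10) + 23.1·3.2 = s² + 10s + 73.92.
So ω_n² = 73.92 ⇒ ω_n = 8.598 rad/s, and ζ = 10/(2ω_n) = 0.582.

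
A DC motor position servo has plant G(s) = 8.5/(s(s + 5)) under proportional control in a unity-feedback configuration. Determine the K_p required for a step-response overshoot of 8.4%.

From %OS = 100·exp(−πζ/√(1−ζ²)) = 8.4%, ζ = −ln(0.084)/√(π²+ln²(0.084)) = 0.6191.
Characteristic equation s² + 5s + 8.5K_p = 0 gives ζ = 5/(2√(8.5K_p)).
Setting ζ = 0.6191: √(8.5K_p) = 5/(2·0.6191) = 4.038, so K_p = 16.3/8.5 = 1.92.

K_p = 1.92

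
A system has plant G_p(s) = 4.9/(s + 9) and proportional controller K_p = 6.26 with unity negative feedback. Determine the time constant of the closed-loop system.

τ = 0.0252 s

Closed-loop transfer function: T(s) = K_p·G_p(s)/(1 + K_p·G_p(s)) = 30.67/(s + 9 + 30.67) = 30.67/(s + 39.67).
Time constant τ = 1/39.67 = 0.0252 s.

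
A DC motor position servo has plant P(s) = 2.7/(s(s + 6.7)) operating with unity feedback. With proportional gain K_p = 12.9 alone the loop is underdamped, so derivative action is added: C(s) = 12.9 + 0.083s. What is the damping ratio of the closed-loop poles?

ζ = 0.587

Forward path: (12.9 + 0.083s)·2.7/(s(s+6.7)). The closed-loop characteristic equation is s² + (6.7 + 2.7·0.083)s + 2.7·12.9 = 0.
That is s² + 6.924s + 34.83 = 0, so ω_n = 5.902 rad/s and ζ = 6.924/(2·5.902) = 0.5866.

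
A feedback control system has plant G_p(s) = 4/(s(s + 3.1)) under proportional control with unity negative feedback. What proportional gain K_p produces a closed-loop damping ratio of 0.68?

Closed-loop characteristic equation: s² + 3.1s + K_p·4 = 0.
So ω_n = √(4K_p) and 2ζω_n = 3.1, giving ζ = 3.1/(2√(4K_p)).
Setting ζ = 0.68: √(4K_p) = 3.1/(2·0.68) = 2.279, so K_p = 5.196/4 = 1.3.

K_p = 1.3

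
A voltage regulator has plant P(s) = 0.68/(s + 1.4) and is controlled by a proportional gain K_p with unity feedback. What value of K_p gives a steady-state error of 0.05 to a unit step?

K_p = 39.1

For a type-0 loop with proportional control, e_ss = 1/(1 + K_p·P(0)).
P(0) = 0.4857. Require 1/(1 + K_p·0.4857) = 0.05, so 1 + 0.4857·K_p = 20.
K_p = (20 − 1)/0.4857 = 39.1.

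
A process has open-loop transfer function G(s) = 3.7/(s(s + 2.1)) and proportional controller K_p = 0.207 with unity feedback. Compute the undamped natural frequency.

With unity feedback the closed-loop characteristic equation is s² + 2.1s + 0.207·3.7 = s² + 2.1s + 0.7659 = 0.
Matching s² + 2ζω_n s + ω_n²: ω_n = √0.7659 = 0.8752 rad/s and 2ζω_n = 2.1, so ζ = 2.1/(2·0.8752) = 1.2.

ω_n = 0.875 rad/s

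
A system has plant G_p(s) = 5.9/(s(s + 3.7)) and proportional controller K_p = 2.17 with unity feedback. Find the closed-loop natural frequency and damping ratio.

The closed-loop denominator is s(s+3.7) + 2.17·5.9 = s² + 3.7s + 12.8.
Matching s² + 2ζω_n s + ω_n²: ω_n = √12.8 = 3.578 rad/s and 2ζω_n = 3.7, so ζ = 3.7/(2·3.578) = 0.517.

ω_n = 3.58 rad/s, ζ = 0.517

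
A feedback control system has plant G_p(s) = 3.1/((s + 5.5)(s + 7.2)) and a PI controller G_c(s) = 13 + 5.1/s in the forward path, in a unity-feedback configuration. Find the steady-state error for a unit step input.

The open loop G_c(s)G_p(s) has a pole at the origin (type 1), so the static position error constant is infinite and e_ss = 1/(1+∞) = 0.

0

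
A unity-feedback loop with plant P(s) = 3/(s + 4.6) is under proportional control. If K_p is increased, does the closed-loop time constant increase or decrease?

The closed-loop bandwidth 4.6+K_p·3 grows with K_p, so τ shrinks.

decrease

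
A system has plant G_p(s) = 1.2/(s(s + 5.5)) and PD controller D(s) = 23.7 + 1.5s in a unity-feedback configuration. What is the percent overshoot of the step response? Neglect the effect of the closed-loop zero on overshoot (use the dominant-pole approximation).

5.24%

Forward path: (23.7 + 1.5s)·1.2/(s(s+5.5)). The closed-loop characteristic equation is s² + (5.5 + 1.2·1.5)s + 1.2·23.7 = 0.
That is s² + 7.3s + 28.44 = 0, so ω_n = 5.333 rad/s and ζ = 7.3/(2·5.333) = 0.6844.
%OS = 100·exp(−πζ/√(1−ζ²)) = 5.24%.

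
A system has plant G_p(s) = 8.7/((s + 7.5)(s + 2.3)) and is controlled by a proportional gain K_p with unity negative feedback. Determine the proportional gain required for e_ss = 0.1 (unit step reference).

For a type-0 loop with proportional control, e_ss = 1/(1 + K_p·G_p(0)).
G_p(0) = 0.5043. Require 1/(1 + K_p·0.5043) = 0.1, so 1 + 0.5043·K_p = 10.
K_p = (10 − 1)/0.5043 = 17.8.

K_p = 17.8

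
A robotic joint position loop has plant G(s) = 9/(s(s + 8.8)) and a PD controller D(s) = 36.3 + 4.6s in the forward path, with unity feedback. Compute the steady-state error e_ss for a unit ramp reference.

0.0269

The loop has one pole at the origin (type 1). Velocity error constant K_v = lim_{s→0} s·D(s)G(s) = 36.3·9/8.8 = 37.12.
Steady-state error to a unit ramp: e_ss = 1/K_v = 0.0269.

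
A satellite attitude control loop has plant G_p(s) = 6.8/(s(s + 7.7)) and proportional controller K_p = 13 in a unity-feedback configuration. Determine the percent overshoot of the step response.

The closed-loop denominator s² + 7.7s + 88.4 gives ω_n = √88.4 = 9.402 and ζ = 7.7/(2ω_n) = 0.4095.
%OS = 100·exp(−πζ/√(1−ζ²)) = 100·exp(−π·0.4095/√0.8323) = 24.4%.

24.4%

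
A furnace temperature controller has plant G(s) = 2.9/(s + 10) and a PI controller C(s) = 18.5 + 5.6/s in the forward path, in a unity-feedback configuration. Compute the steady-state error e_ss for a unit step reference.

The open loop C(s)G(s) has a pole at the origin (type 1), so the static position error constant is infinite and e_ss = 1/(1+∞) = 0.

0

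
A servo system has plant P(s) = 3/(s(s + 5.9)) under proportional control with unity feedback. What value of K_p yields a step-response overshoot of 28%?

From %OS = 100·exp(−πζ/√(1−ζ²)) = 28%, ζ = −ln(0.28)/√(π²+ln²(0.28)) = 0.3755.
Characteristic equation s² + 5.9s + 3K_p = 0 gives ζ = 5.9/(2√(3K_p)).
Setting ζ = 0.3755: √(3K_p) = 5.9/(2·0.3755) = 7.855, so K_p = 61.71/3 = 20.6.

K_p = 20.6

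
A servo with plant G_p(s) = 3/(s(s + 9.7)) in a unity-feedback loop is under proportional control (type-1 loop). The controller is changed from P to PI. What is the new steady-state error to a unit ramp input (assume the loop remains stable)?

0

The integrator raises the loop to type 2, so K_v → ∞ and e_ss to a ramp is zero.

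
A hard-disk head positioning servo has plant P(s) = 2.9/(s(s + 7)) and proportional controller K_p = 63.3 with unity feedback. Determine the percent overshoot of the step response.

From 1 + K_pP(s) = 0: s² + 7s + 183.6 = 0 ⇒ ω_n = 13.55, ζ = 0.2583.
%OS = 100·exp(−πζ/√(1−ζ²)) = 100·exp(−π·0.2583/√0.9333) = 43.2%.

43.2%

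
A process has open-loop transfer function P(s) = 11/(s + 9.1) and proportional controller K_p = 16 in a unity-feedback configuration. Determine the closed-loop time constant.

τ = 0.0054 s

Closed-loop transfer function: T(s) = K_p·P(s)/(1 + K_p·P(s)) = 176/(s + 9.1 + 176) = 176/(s + 185.1).
Time constant τ = 1/185.1 = 0.0054 s.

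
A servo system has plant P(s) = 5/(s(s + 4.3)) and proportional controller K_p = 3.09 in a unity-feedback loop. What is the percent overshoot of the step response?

Closed-loop characteristic equation: s² + 4.3s + 15.45 = 0, so ω_n = 3.931 rad/s and ζ = 4.3/(2·3.931) = 0.547.
%OS = 100·exp(−πζ/√(1−ζ²)) = 100·exp(−π·0.547/√0.7008) = 12.8%.

12.8%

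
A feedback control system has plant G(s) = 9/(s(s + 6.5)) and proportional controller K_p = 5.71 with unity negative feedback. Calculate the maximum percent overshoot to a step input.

20.2%

The closed-loop denominator s² + 6.5s + 51.39 gives ω_n = √51.39 = 7.169 and ζ = 6.5/(2ω_n) = 0.4534.
%OS = 100·exp(−πζ/√(1−ζ²)) = 100·exp(−π·0.4534/√0.7945) = 20.2%.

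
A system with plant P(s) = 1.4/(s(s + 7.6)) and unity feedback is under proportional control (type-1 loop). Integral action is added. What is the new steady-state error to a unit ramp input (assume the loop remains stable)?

The integrator raises the loop to type 2, so K_v → ∞ and e_ss to a ramp is zero.

0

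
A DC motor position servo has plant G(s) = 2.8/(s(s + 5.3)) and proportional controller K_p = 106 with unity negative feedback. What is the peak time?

T_p = 0.185 s

The closed-loop denominator s² + 5.3s + 296.8 gives ω_n = √296.8 = 17.23 and ζ = 5.3/(2ω_n) = 0.1538.
Damped frequency ω_d = ω_n√(1−ζ²) = 17.02 rad/s, so peak time T_p = π/ω_d = 0.185 s.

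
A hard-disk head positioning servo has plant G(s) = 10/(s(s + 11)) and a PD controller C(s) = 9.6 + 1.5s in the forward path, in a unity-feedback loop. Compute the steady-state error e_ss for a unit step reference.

0

The open loop C(s)G(s) has a pole at the origin (type 1), so the static position error constant is infinite and e_ss = 1/(1+∞) = 0.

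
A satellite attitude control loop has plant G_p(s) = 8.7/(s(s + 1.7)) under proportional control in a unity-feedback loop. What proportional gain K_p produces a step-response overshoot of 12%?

K_p = 0.265

From %OS = 100·exp(−πζ/√(1−ζ²)) = 12%, ζ = −ln(0.12)/√(π²+ln²(0.12)) = 0.5594.
Characteristic equation s² + 1.7s + 8.7K_p = 0 gives ζ = 1.7/(2√(8.7K_p)).
Setting ζ = 0.5594: √(8.7K_p) = 1.7/(2·0.5594) = 1.519, so K_p = 2.309/8.7 = 0.265.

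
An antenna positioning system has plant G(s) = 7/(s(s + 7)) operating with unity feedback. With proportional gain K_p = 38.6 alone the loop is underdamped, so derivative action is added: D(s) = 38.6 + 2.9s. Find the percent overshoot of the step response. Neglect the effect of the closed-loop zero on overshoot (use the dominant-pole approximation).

0.926%

Forward path: (38.6 + 2.9s)·7/(s(s+7)). The closed-loop characteristic equation is s² + (7 + 7·2.9)s + 7·38.6 = 0.
That is s² + 27.3s + 270.2 = 0, so ω_n = 16.44 rad/s and ζ = 27.3/(2·16.44) = 0.8304.
%OS = 100·exp(−πζ/√(1−ζ²)) = 0.926%.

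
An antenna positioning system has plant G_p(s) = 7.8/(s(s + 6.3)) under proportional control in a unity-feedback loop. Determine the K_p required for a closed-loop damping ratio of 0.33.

K_p = 11.7

Closed-loop characteristic equation: s² + 6.3s + K_p·7.8 = 0.
So ω_n = √(7.8K_p) and 2ζω_n = 6.3, giving ζ = 6.3/(2√(7.8K_p)).
Setting ζ = 0.33: √(7.8K_p) = 6.3/(2·0.33) = 9.545, so K_p = 91.12/7.8 = 11.7.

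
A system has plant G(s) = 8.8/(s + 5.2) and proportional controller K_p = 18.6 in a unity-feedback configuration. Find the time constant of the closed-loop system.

τ = 0.00592 s

Closed-loop transfer function: T(s) = K_p·G(s)/(1 + K_p·G(s)) = 163.7/(s + 5.2 + 163.7) = 163.7/(s + 168.9).
Time constant τ = 1/168.9 = 0.00592 s.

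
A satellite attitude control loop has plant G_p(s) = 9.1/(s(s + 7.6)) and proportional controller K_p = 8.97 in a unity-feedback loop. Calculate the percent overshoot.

The closed-loop denominator s² + 7.6s + 81.63 gives ω_n = √81.63 = 9.035 and ζ = 7.6/(2ω_n) = 0.4206.
%OS = 100·exp(−πζ/√(1−ζ²)) = 100·exp(−π·0.4206/√0.8231) = 23.3%.

23.3%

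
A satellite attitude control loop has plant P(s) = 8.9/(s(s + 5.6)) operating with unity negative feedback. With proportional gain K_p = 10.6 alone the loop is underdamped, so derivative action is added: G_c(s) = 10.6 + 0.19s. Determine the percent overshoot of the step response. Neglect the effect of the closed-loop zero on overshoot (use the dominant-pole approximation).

28%

Forward path: (10.6 + 0.19s)·8.9/(s(s+5.6)). The closed-loop characteristic equation is s² + (5.6 + 8.9·0.19)s + 8.9·10.6 = 0.
That is s² + 7.291s + 94.34 = 0, so ω_n = 9.713 rad/s and ζ = 7.291/(2·9.713) = 0.3753.
%OS = 100·exp(−πζ/√(1−ζ²)) = 28%.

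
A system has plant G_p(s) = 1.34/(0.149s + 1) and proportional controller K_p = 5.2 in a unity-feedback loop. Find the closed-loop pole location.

Closed loop: T(s) = K_p·G_p/(1+K_p·G_p) = 6.968/(0.149s + 1 + 6.968), with pole at s = −(1 + 6.968)/0.149 = −53.48.

s = -53.48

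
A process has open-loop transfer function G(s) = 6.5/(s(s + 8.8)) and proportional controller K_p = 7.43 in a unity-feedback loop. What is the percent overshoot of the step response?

Closed-loop characteristic equation: s² + 8.8s + 48.3 = 0, so ω_n = 6.949 rad/s and ζ = 8.8/(2·6.949) = 0.6331.
%OS = 100·exp(−πζ/√(1−ζ²)) = 100·exp(−π·0.6331/√0.5991) = 7.66%.

7.66%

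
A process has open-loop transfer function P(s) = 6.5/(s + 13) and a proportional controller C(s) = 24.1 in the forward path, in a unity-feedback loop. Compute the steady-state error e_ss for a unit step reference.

The loop is type 0. Static position error constant K_pos = C(0)·P(0) = 24.1·0.5 = 12.05.
Steady-state error to a unit step: e_ss = 1/(1+K_pos) = 1/13.05 = 0.0766.

0.0766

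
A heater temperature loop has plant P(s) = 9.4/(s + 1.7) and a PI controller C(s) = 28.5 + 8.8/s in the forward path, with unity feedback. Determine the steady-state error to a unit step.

0

The open loop C(s)P(s) has a pole at the origin (type 1), so the static position error constant is infinite and e_ss = 1/(1+∞) = 0.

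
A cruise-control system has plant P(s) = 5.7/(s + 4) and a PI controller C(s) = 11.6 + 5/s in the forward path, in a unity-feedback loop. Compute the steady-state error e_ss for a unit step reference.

0

The open loop C(s)P(s) has a pole at the origin (type 1), so the static position error constant is infinite and e_ss = 1/(1+∞) = 0.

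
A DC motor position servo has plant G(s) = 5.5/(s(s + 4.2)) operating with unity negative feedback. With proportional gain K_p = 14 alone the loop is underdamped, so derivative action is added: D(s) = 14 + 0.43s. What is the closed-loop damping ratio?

Forward path: (14 + 0.43s)·5.5/(s(s+4.2)). The closed-loop characteristic equation is s² + (4.2 + 5.5·0.43)s + 5.5·14 = 0.
That is s² + 6.565s + 77 = 0, so ω_n = 8.775 rad/s and ζ = 6.565/(2·8.775) = 0.3741.

ζ = 0.374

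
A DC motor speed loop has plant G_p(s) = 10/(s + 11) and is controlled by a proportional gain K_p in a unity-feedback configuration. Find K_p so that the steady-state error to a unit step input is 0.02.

The loop is type 0, so e_ss(step) = 1/(1 + K_pos) with K_pos = K_p·G_p(0).
G_p(0) = 0.9091. Require 1/(1 + K_p·0.9091) = 0.02, so 1 + 0.9091·K_p = 50.
K_p = (50 − 1)/0.9091 = 53.9.

K_p = 53.9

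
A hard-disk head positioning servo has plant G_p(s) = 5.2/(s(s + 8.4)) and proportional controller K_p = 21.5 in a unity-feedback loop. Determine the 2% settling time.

T_s ≈ 0.952 s

From 1 + K_pG_p(s) = 0: s² + 8.4s + 111.8 = 0 ⇒ ω_n = 10.57, ζ = 0.3972.
2% settling time T_s ≈ 4/(ζω_n) = 4/4.2 = 0.952 s.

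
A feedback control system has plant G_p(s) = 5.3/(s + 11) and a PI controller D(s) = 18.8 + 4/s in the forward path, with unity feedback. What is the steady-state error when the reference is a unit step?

The open loop D(s)G_p(s) has a pole at the origin (type 1), so the static position error constant is infinite and e_ss = 1/(1+∞) = 0.

0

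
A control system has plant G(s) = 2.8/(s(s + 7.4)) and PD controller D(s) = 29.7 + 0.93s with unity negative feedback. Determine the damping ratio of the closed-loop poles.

ζ = 0.549

Forward path: (29.7 + 0.93s)·2.8/(s(s+7.4)). The closed-loop characteristic equation is s² + (7.4 + 2.8·0.93)s + 2.8·29.7 = 0.
That is s² + 10s + 83.16 = 0, so ω_n = 9.119 rad/s and ζ = 10/(2·9.119) = 0.5485.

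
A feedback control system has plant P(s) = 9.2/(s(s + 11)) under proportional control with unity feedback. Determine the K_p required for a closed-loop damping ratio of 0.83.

K_p = 4.77

Closed-loop characteristic equation: s² + 11s + K_p·9.2 = 0.
So ω_n = √(9.2K_p) and 2ζω_n = 11, giving ζ = 11/(2√(9.2K_p)).
Setting ζ = 0.83: √(9.2K_p) = 11/(2·0.83) = 6.627, so K_p = 43.91/9.2 = 4.77.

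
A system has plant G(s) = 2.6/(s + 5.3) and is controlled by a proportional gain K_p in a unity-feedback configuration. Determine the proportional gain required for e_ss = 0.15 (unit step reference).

The loop is type 0, so e_ss(step) = 1/(1 + K_pos) with K_pos = K_p·G(0).
G(0) = 0.4906. Require 1/(1 + K_p·0.4906) = 0.15, so 1 + 0.4906·K_p = 6.667.
K_p = (6.667 − 1)/0.4906 = 11.6.

K_p = 11.6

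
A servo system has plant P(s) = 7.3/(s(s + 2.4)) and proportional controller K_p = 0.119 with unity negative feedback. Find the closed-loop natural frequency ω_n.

ω_n = 0.932 rad/s

1 + K_p·P(s) = 0 gives s² + 2.4s + 0.8687 = 0.
Matching s² + 2ζω_n s + ω_n²: ω_n = √0.8687 = 0.932 rad/s and 2ζω_n = 2.4, so ζ = 2.4/(2·0.932) = 1.29.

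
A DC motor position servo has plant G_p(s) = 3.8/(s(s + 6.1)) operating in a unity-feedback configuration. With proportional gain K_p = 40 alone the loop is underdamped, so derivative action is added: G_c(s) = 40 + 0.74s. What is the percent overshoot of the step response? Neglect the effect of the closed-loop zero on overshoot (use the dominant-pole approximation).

Forward path: (40 + 0.74s)·3.8/(s(s+6.1)). The closed-loop characteristic equation is s² + (6.1 + 3.8·0.74)s + 3.8·40 = 0.
That is s² + 8.912s + 152 = 0, so ω_n = 12.33 rad/s and ζ = 8.912/(2·12.33) = 0.3614.
%OS = 100·exp(−πζ/√(1−ζ²)) = 29.6%.

29.6%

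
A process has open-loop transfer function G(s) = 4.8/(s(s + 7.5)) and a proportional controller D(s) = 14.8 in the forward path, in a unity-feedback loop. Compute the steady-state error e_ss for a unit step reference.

The open loop D(s)G(s) has a pole at the origin (type 1), so the static position error constant is infinite and e_ss = 1/(1+∞) = 0.

0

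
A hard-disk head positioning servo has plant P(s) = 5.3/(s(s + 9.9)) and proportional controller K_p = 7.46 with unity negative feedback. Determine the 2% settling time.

T_s ≈ 0.808 s

Closed-loop characteristic equation: s² + 9.9s + 39.54 = 0, so ω_n = 6.288 rad/s and ζ = 9.9/(2·6.288) = 0.7872.
2% settling time T_s ≈ 4/(ζω_n) = 4/4.95 = 0.808 s.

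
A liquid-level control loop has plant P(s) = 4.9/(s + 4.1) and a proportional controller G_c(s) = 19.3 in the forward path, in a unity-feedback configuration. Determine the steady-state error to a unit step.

The loop is type 0. Static position error constant K_pos = G_c(0)·P(0) = 19.3·1.195 = 23.07.
Steady-state error to a unit step: e_ss = 1/(1+K_pos) = 1/24.07 = 0.0416.

0.0416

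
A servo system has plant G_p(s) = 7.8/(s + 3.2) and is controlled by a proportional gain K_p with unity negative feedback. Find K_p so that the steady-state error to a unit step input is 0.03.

For a type-0 loop with proportional control, e_ss = 1/(1 + K_p·G_p(0)).
G_p(0) = 2.438. Require 1/(1 + K_p·2.438) = 0.03, so 1 + 2.438·K_p = 33.33.
K_p = (33.33 − 1)/2.438 = 13.3.

K_p = 13.3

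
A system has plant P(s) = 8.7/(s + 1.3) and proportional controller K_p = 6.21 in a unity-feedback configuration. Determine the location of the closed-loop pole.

Closed-loop transfer function: T(s) = K_p·P(s)/(1 + K_p·P(s)) = 54.03/(s + 1.3 + 54.03) = 54.03/(s + 55.33).
The closed-loop pole is at s = −55.33.

s = -55.33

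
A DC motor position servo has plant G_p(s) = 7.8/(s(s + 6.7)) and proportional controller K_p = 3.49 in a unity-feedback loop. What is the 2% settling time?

From 1 + K_pG_p(s) = 0: s² + 6.7s + 27.22 = 0 ⇒ ω_n = 5.217, ζ = 0.6421.
2% settling time T_s ≈ 4/(ζω_n) = 4/3.35 = 1.19 s.

T_s ≈ 1.19 s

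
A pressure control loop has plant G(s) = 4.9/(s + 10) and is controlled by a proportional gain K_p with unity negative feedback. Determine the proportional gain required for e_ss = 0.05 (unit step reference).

K_p = 38.8

The loop is type 0, so e_ss(step) = 1/(1 + K_pos) with K_pos = K_p·G(0).
G(0) = 0.49. Require 1/(1 + K_p·0.49) = 0.05, so 1 + 0.49·K_p = 20.
K_p = (20 − 1)/0.49 = 38.8.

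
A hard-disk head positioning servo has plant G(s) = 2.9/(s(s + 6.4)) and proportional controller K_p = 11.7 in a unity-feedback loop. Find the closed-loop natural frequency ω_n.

With unity feedback the closed-loop characteristic equation is s² + 6.4s + 11.7·2.9 = s² + 6.4s + 33.93 = 0.
So ω_n² = 33.93 ⇒ ω_n = 5.825 rad/s, and ζ = 6.4/(2ω_n) = 0.549.

ω_n = 5.82 rad/s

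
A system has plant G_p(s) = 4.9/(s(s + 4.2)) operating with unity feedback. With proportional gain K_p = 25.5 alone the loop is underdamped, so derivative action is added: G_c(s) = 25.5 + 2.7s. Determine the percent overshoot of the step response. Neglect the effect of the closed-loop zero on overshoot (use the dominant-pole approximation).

2%

Forward path: (25.5 + 2.7s)·4.9/(s(s+4.2)). The closed-loop characteristic equation is s² + (4.2 + 4.9·2.7)s + 4.9·25.5 = 0.
That is s² + 17.43s + 125 = 0, so ω_n = 11.18 rad/s and ζ = 17.43/(2·11.18) = 0.7796.
%OS = 100·exp(−πζ/√(1−ζ²)) = 2%.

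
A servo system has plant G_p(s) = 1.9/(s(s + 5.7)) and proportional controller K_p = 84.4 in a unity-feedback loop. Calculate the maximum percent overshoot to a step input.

48.4%

Closed-loop characteristic equation: s² + 5.7s + 160.4 = 0, so ω_n = 12.66 rad/s and ζ = 5.7/(2·12.66) = 0.2251.
%OS = 100·exp(−πζ/√(1−ζ²)) = 100·exp(−π·0.2251/√0.9493) = 48.4%.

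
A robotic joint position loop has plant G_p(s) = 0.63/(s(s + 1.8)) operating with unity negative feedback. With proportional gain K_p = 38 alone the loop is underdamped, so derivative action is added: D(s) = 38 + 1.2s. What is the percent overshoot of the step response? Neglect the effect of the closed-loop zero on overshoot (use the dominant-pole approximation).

42.7%

Forward path: (38 + 1.2s)·0.63/(s(s+1.8)). The closed-loop characteristic equation is s² + (1.8 + 0.63·1.2)s + 0.63·38 = 0.
That is s² + 2.556s + 23.94 = 0, so ω_n = 4.893 rad/s and ζ = 2.556/(2·4.893) = 0.2612.
%OS = 100·exp(−πζ/√(1−ζ²)) = 42.7%.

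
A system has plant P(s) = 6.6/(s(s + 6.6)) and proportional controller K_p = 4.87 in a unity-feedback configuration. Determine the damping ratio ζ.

1 + K_p·P(s) = 0 gives s² + 6.6s + 32.14 = 0.
Matching s² + 2ζω_n s + ω_n²: ω_n = √32.14 = 5.669 rad/s and 2ζω_n = 6.6, so ζ = 6.6/(2·5.669) = 0.582.

ζ = 0.582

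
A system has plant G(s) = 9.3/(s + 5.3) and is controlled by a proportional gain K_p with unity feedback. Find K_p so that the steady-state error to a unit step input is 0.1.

K_p = 5.13

For a type-0 loop with proportional control, e_ss = 1/(1 + K_p·G(0)).
G(0) = 1.755. Require 1/(1 + K_p·1.755) = 0.1, so 1 + 1.755·K_p = 10.
K_p = (10 − 1)/1.755 = 5.13.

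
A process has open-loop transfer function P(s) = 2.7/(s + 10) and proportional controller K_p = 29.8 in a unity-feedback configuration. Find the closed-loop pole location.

Closed-loop transfer function: T(s) = K_p·P(s)/(1 + K_p·P(s)) = 80.46/(s + 10 + 80.46) = 80.46/(s + 90.46).
The closed-loop pole is at s = −90.46.

s = -90.46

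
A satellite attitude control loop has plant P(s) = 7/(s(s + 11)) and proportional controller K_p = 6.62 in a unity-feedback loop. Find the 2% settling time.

The closed-loop denominator s² + 11s + 46.34 gives ω_n = √46.34 = 6.807 and ζ = 11/(2ω_n) = 0.808.
2% settling time T_s ≈ 4/(ζω_n) = 4/5.5 = 0.727 s.

T_s ≈ 0.727 s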